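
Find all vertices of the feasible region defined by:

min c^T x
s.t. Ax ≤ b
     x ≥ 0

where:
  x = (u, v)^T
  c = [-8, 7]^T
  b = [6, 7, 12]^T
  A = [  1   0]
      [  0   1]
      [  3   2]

(0, 0), (4, 0), (0, 6)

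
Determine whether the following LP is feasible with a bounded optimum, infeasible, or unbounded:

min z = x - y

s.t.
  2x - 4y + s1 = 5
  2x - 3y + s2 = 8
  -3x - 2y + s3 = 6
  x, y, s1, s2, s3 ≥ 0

Unbounded (objective can decrease without bound)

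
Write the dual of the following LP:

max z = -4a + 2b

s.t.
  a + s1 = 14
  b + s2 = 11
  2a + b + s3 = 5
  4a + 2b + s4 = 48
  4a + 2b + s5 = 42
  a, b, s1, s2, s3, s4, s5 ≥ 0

Primal max cᵀx s.t. Ax ≤ b, x ≥ 0  →  Dual min bᵀy s.t. Aᵀy ≥ c, y ≥ 0.

Minimize: z = 14y1 + 11y2 + 5y3 + 48y4 + 42y5

Subject to:
  y1 + 2y3 + 4y4 + 4y5 ≥ -4
  y2 + y3 + 2y4 + 2y5 ≥ 2
  y1, y2, y3, y4, y5 ≥ 0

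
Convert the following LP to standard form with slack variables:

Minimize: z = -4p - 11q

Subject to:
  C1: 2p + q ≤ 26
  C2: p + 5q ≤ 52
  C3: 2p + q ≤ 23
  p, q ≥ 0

min z = -4p - 11q

s.t.
  2p + q + s1 = 26
  p + 5q + s2 = 52
  2p + q + s3 = 23
  p, q, s1, s2, s3 ≥ 0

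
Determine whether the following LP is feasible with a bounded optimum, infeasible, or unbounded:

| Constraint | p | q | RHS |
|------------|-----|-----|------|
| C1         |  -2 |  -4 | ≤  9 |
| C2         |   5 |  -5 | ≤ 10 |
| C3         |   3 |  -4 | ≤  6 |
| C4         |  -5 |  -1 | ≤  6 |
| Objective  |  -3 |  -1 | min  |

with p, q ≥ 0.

Unbounded (objective can decrease without bound)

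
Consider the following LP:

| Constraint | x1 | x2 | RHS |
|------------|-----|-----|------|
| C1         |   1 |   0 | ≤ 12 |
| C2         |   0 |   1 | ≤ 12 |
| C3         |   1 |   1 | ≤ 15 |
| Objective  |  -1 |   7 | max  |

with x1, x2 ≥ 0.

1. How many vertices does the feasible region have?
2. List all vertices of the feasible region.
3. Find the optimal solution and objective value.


1. 5
2. (0, 0), (12, 0), (12, 3), (3, 12), (0, 12)
3. x1 = 0, x2 = 12, z = 84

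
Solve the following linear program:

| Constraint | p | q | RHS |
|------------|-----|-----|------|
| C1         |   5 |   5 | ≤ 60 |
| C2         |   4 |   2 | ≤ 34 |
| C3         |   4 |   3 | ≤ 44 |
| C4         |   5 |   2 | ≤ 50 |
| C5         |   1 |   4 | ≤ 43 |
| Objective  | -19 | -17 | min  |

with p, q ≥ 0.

Evaluate the objective at each vertex of the feasible region:
  z(0, 0) = 0
  z(8.5, 0) = -161.5
  z(5, 7) = -214  ←
  z(1.667, 10.33) = -207.3
  z(0, 10.75) = -182.8
The minimum is at p = 5, q = 7.

p = 5, q = 7, z = -214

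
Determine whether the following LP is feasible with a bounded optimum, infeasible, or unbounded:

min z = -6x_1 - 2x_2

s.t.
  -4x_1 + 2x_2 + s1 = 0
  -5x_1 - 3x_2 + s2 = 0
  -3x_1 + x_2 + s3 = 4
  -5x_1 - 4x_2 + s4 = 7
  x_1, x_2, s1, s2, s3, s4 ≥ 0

Unbounded (objective can decrease without bound)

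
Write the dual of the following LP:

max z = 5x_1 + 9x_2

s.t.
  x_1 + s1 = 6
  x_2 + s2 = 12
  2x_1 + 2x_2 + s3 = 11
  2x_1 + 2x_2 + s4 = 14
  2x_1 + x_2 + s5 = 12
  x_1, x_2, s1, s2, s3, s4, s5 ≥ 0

Primal max cᵀx s.t. Ax ≤ b, x ≥ 0  →  Dual min bᵀy s.t. Aᵀy ≥ c, y ≥ 0.

Minimize: z = 6y1 + 12y2 + 11y3 + 14y4 + 12y5

Subject to:
  y1 + 2y3 + 2y4 + 2y5 ≥ 5
  y2 + 2y3 + 2y4 + y5 ≥ 9
  y1, y2, y3, y4, y5 ≥ 0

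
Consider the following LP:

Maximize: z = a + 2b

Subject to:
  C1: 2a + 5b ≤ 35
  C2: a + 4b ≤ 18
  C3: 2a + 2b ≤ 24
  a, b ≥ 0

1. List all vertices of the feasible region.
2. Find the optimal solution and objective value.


1. (0, 0), (12, 0), (10, 2), (0, 4.5)
2. a = 10, b = 2, z = 14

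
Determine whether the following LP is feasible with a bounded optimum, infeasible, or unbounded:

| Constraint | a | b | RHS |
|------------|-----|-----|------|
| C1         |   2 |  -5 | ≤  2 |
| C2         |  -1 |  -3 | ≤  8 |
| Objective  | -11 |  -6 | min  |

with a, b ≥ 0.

Unbounded (objective can decrease without bound)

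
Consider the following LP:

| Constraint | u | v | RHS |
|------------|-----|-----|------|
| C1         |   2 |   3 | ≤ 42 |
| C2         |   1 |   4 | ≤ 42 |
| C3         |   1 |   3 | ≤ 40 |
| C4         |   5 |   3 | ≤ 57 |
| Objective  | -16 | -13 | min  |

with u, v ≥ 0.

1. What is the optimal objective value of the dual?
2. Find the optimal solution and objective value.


1. -213
2. u = 6, v = 9, z = -213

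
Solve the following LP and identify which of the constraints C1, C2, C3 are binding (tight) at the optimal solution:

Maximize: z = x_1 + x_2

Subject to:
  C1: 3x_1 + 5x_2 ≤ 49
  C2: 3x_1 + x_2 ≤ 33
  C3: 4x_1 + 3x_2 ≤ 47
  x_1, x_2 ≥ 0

At x_1 = 8, x_2 = 5, compute slack b - a·x for each constraint:
  C1: 49 − 49 = 0  (binding)
  C2: 33 − 29 = 4  (slack)
  C3: 47 − 47 = 0  (binding)

Optimal: x_1 = 8, x_2 = 5
Binding: C1, C3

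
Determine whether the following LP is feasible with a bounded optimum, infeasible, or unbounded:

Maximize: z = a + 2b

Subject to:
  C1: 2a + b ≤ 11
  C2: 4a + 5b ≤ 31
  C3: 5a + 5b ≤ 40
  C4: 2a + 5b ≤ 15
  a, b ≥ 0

Feasible with a bounded optimal solution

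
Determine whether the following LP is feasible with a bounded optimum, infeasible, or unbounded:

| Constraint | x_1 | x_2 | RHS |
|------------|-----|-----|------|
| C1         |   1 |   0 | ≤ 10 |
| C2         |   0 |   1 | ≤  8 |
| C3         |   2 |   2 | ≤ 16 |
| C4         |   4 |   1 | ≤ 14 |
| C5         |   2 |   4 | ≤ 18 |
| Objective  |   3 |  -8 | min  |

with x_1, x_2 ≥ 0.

Feasible with a bounded optimal solution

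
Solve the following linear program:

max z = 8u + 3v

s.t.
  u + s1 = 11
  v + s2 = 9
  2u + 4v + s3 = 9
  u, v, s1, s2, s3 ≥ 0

Evaluate the objective at each vertex of the feasible region:
  z(0, 0) = 0
  z(4.5, 0) = 36  ←
  z(0, 2.25) = 6.75
The maximum is at u = 4.5, v = 0.

u = 4.5, v = 0, z = 36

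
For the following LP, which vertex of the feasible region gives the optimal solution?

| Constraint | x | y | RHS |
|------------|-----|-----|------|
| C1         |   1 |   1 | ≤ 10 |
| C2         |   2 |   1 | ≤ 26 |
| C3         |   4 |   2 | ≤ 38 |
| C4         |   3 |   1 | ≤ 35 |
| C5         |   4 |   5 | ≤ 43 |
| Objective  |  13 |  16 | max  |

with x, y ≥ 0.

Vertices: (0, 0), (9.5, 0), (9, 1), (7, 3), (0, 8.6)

Evaluate the objective at each vertex of the feasible region:
  z(0, 0) = 0
  z(9.5, 0) = 123.5
  z(9, 1) = 133
  z(7, 3) = 139  ←
  z(0, 8.6) = 137.6
The maximum is at x = 7, y = 3.

(7, 3)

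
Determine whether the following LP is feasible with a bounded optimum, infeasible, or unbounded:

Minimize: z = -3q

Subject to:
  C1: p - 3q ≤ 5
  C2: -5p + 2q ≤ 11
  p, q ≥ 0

Unbounded (objective can decrease without bound)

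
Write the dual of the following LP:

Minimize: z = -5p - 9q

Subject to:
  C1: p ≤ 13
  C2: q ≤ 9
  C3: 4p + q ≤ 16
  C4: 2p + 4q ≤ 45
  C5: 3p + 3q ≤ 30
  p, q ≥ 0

Primal min cᵀx s.t. Ax ≤ b, x ≥ 0  →  Dual max −bᵀy s.t. Aᵀy ≥ −c, y ≥ 0.

Maximize: z = -13y1 - 9y2 - 16y3 - 45y4 - 30y5

Subject to:
  y1 + 4y3 + 2y4 + 3y5 ≥ 5
  y2 + y3 + 4y4 + 3y5 ≥ 9
  y1, y2, y3, y4, y5 ≥ 0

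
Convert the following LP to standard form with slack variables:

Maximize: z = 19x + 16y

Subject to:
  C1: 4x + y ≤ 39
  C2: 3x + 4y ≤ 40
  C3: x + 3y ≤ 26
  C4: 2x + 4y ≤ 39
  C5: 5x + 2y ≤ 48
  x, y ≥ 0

max z = 19x + 16y

s.t.
  4x + y + s1 = 39
  3x + 4y + s2 = 40
  x + 3y + s3 = 26
  2x + 4y + s4 = 39
  5x + 2y + s5 = 48
  x, y, s1, s2, s3, s4, s5 ≥ 0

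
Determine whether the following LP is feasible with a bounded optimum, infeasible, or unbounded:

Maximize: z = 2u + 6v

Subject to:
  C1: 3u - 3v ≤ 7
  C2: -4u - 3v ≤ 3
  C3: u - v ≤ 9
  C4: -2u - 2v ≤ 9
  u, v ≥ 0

Unbounded (objective can increase without bound)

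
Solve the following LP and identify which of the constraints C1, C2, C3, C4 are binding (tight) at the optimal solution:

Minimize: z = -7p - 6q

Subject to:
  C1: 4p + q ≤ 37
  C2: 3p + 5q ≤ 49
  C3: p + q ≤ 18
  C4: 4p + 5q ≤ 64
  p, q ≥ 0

At p = 8, q = 5, compute slack b - a·x for each constraint:
  C1: 37 − 37 = 0  (binding)
  C2: 49 − 49 = 0  (binding)
  C3: 18 − 13 = 5  (slack)
  C4: 64 − 57 = 7  (slack)

Optimal: p = 8, q = 5
Binding: C1, C2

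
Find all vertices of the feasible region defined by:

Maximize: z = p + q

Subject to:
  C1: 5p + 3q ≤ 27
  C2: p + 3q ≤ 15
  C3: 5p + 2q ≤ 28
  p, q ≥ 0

(0, 0), (5.4, 0), (3, 4), (0, 5)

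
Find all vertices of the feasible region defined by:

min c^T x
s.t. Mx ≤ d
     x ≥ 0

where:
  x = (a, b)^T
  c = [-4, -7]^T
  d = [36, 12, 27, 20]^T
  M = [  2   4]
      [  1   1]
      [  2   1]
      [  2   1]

(0, 0), (10, 0), (8, 4), (6, 6), (0, 9)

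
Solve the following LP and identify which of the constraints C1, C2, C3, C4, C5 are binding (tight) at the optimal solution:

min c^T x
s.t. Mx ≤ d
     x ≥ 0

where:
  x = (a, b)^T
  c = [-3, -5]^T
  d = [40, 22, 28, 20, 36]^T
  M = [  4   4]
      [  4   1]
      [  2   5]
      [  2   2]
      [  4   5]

At a = 4, b = 4, compute slack b - a·x for each constraint:
  C1: 40 − 32 = 8  (slack)
  C2: 22 − 20 = 2  (slack)
  C3: 28 − 28 = 0  (binding)
  C4: 20 − 16 = 4  (slack)
  C5: 36 − 36 = 0  (binding)

Optimal: a = 4, b = 4
Binding: C3, C5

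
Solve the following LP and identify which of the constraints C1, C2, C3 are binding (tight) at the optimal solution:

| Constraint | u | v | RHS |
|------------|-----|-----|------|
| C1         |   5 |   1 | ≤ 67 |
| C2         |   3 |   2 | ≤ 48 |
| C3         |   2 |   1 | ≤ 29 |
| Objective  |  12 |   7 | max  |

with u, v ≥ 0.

At u = 10, v = 9, compute slack b - a·x for each constraint:
  C1: 67 − 59 = 8  (slack)
  C2: 48 − 48 = 0  (binding)
  C3: 29 − 29 = 0  (binding)

Optimal: u = 10, v = 9
Binding: C2, C3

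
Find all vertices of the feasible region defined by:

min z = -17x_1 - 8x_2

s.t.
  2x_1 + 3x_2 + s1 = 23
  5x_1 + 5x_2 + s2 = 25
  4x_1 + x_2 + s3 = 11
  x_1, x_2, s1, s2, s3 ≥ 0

(0, 0), (2.75, 0), (2, 3), (0, 5)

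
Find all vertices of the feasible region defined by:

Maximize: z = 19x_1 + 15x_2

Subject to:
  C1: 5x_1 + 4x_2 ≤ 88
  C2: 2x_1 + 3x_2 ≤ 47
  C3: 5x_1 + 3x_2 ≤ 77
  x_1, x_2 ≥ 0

(0, 0), (15.4, 0), (10, 9), (0, 15.67)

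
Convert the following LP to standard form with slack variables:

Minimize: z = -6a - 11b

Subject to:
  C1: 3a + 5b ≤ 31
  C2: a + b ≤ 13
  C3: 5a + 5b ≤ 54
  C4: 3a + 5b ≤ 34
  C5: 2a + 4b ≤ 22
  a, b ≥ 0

min z = -6a - 11b

s.t.
  3a + 5b + s1 = 31
  a + b + s2 = 13
  5a + 5b + s3 = 54
  3a + 5b + s4 = 34
  2a + 4b + s5 = 22
  a, b, s1, s2, s3, s4, s5 ≥ 0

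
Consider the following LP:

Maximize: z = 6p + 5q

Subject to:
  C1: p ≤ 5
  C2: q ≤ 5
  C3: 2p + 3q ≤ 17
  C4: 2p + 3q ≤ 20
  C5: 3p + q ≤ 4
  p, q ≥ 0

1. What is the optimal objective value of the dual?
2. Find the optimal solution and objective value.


1. 20
2. p = 0, q = 4, z = 20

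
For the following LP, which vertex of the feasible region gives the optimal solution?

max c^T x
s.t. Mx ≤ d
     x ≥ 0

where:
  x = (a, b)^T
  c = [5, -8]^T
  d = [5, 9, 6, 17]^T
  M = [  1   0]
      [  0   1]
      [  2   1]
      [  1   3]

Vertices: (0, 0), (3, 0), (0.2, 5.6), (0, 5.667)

Evaluate the objective at each vertex of the feasible region:
  z(0, 0) = 0
  z(3, 0) = 15  ←
  z(0.2, 5.6) = -43.8
  z(0, 5.667) = -45.33
The maximum is at a = 3, b = 0.

(3, 0)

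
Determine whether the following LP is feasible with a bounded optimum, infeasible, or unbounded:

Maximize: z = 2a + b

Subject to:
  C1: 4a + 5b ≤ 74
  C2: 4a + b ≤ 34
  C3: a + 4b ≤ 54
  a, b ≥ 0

Feasible with a bounded optimal solution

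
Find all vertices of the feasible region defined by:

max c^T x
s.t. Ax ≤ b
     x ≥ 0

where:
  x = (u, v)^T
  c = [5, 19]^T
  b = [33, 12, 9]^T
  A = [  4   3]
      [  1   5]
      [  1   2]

(0, 0), (8.25, 0), (7.8, 0.6), (7, 1), (0, 2.4)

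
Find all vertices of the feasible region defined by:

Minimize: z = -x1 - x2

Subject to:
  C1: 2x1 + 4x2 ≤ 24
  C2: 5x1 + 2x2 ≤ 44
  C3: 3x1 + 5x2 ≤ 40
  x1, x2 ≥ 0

(0, 0), (8.8, 0), (8, 2), (0, 6)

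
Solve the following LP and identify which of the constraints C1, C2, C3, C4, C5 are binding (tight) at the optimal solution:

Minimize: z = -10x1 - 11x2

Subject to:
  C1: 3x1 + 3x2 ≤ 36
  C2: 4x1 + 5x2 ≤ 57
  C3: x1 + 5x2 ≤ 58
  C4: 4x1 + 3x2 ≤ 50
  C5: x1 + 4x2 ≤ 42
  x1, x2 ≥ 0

At x1 = 3, x2 = 9, compute slack b - a·x for each constraint:
  C1: 36 − 36 = 0  (binding)
  C2: 57 − 57 = 0  (binding)
  C3: 58 − 48 = 10  (slack)
  C4: 50 − 39 = 11  (slack)
  C5: 42 − 39 = 3  (slack)

Optimal: x1 = 3, x2 = 9
Binding: C1, C2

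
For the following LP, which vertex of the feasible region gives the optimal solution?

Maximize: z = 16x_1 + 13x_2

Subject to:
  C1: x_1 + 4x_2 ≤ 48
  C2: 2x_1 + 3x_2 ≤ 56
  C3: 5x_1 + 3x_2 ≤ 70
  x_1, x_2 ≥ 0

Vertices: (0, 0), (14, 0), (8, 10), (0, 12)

Evaluate the objective at each vertex of the feasible region:
  z(0, 0) = 0
  z(14, 0) = 224
  z(8, 10) = 258  ←
  z(0, 12) = 156
The maximum is at x_1 = 8, x_2 = 10.

(8, 10)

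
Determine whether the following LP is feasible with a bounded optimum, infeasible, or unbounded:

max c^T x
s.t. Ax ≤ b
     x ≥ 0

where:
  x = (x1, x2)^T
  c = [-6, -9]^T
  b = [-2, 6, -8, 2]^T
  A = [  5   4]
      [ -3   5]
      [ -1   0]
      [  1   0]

Infeasible (no feasible solution exists)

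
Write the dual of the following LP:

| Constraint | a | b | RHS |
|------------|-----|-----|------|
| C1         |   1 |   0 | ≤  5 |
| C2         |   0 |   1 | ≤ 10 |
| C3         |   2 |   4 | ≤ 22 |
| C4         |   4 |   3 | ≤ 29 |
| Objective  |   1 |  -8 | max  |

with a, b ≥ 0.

Primal max cᵀx s.t. Ax ≤ b, x ≥ 0  →  Dual min bᵀy s.t. Aᵀy ≥ c, y ≥ 0.

Minimize: z = 5y1 + 10y2 + 22y3 + 29y4

Subject to:
  y1 + 2y3 + 4y4 ≥ 1
  y2 + 4y3 + 3y4 ≥ -8
  y1, y2, y3, y4 ≥ 0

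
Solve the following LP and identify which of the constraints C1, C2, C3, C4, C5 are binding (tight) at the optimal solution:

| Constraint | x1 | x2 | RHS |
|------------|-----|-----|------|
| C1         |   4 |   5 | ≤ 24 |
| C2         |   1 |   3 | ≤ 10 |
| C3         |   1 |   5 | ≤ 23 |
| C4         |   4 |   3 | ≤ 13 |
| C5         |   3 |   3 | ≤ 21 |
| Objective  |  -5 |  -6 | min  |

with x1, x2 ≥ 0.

At x1 = 1, x2 = 3, compute slack b - a·x for each constraint:
  C1: 24 − 19 = 5  (slack)
  C2: 10 − 10 = 0  (binding)
  C3: 23 − 16 = 7  (slack)
  C4: 13 − 13 = 0  (binding)
  C5: 21 − 12 = 9  (slack)

Optimal: x1 = 1, x2 = 3
Binding: C2, C4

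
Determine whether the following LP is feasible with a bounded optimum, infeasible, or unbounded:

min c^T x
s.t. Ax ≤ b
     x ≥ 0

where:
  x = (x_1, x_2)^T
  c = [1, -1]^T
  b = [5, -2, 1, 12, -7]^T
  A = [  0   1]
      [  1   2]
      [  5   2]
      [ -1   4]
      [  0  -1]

Infeasible (no feasible solution exists)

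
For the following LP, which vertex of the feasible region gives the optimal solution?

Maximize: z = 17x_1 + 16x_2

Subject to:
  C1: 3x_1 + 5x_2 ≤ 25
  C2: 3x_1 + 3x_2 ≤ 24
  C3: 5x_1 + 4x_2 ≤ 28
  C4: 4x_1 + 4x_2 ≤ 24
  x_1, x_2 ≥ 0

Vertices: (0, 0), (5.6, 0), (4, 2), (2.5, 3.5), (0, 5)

Evaluate the objective at each vertex of the feasible region:
  z(0, 0) = 0
  z(5.6, 0) = 95.2
  z(4, 2) = 100  ←
  z(2.5, 3.5) = 98.5
  z(0, 5) = 80
The maximum is at x_1 = 4, x_2 = 2.

(4, 2)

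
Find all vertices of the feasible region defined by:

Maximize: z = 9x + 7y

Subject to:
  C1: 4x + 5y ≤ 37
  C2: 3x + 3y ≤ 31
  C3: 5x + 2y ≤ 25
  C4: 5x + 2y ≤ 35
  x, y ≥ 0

(0, 0), (5, 0), (3, 5), (0, 7.4)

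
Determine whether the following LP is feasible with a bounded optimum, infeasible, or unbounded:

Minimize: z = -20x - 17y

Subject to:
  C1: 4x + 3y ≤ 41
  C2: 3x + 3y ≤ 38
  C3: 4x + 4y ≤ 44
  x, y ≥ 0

Feasible with a bounded optimal solution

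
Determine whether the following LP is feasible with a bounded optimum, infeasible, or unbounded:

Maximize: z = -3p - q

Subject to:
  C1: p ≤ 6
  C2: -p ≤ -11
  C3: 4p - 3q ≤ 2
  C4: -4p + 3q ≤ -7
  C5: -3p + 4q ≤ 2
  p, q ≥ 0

Infeasible (no feasible solution exists)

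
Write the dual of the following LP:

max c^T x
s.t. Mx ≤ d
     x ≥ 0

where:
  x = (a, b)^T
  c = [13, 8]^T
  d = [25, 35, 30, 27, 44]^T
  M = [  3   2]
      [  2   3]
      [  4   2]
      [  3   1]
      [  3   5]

Primal max cᵀx s.t. Ax ≤ b, x ≥ 0  →  Dual min bᵀy s.t. Aᵀy ≥ c, y ≥ 0.

Minimize: z = 25y1 + 35y2 + 30y3 + 27y4 + 44y5

Subject to:
  3y1 + 2y2 + 4y3 + 3y4 + 3y5 ≥ 13
  2y1 + 3y2 + 2y3 + y4 + 5y5 ≥ 8
  y1, y2, y3, y4, y5 ≥ 0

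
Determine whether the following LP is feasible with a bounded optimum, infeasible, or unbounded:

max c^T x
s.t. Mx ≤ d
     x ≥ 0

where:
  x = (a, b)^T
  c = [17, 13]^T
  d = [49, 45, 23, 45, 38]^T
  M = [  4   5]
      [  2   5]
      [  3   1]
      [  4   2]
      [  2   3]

Feasible with a bounded optimal solution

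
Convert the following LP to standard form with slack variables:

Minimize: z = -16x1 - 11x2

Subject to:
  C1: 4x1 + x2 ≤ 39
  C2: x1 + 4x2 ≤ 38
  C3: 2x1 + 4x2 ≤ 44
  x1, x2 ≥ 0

min z = -16x1 - 11x2

s.t.
  4x1 + x2 + s1 = 39
  x1 + 4x2 + s2 = 38
  2x1 + 4x2 + s3 = 44
  x1, x2, s1, s2, s3 ≥ 0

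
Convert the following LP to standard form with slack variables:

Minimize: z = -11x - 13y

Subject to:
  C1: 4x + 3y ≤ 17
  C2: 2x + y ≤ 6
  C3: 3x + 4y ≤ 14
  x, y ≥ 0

min z = -11x - 13y

s.t.
  4x + 3y + s1 = 17
  2x + y + s2 = 6
  3x + 4y + s3 = 14
  x, y, s1, s2, s3 ≥ 0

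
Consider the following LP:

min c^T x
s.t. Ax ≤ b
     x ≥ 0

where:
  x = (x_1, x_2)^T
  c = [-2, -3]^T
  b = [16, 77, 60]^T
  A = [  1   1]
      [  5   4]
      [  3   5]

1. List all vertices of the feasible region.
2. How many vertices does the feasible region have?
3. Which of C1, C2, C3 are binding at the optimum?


1. (0, 0), (15.4, 0), (13, 3), (10, 6), (0, 12)
2. 5
3. C1, C3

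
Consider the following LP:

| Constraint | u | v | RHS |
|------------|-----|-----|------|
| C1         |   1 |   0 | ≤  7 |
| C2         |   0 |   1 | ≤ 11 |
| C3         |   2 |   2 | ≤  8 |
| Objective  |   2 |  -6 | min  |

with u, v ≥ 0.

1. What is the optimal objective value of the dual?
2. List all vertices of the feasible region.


1. -24
2. (0, 0), (4, 0), (0, 4)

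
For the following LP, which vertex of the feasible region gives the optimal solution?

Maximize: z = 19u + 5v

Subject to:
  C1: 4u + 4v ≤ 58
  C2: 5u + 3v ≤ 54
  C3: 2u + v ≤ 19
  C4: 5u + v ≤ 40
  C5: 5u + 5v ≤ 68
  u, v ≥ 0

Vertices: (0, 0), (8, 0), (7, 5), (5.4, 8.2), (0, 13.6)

Evaluate the objective at each vertex of the feasible region:
  z(0, 0) = 0
  z(8, 0) = 152
  z(7, 5) = 158  ←
  z(5.4, 8.2) = 143.6
  z(0, 13.6) = 68
The maximum is at u = 7, v = 5.

(7, 5)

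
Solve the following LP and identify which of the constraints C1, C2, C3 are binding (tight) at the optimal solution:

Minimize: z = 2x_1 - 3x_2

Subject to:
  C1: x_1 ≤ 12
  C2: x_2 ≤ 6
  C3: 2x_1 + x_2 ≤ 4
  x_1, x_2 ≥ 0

At x_1 = 0, x_2 = 4, compute slack b - a·x for each constraint:
  C1: 12 − 0 = 12  (slack)
  C2: 6 − 4 = 2  (slack)
  C3: 4 − 4 = 0  (binding)

Optimal: x_1 = 0, x_2 = 4
Binding: C3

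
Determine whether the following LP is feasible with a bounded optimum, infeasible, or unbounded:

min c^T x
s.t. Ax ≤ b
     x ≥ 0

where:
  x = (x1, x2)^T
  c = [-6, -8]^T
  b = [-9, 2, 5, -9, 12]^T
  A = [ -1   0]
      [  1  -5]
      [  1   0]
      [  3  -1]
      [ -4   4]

Infeasible (no feasible solution exists)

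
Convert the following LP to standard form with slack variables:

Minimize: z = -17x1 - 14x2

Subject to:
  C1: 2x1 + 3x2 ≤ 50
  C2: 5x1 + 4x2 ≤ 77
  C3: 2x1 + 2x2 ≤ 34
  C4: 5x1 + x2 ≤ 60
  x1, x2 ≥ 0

min z = -17x1 - 14x2

s.t.
  2x1 + 3x2 + s1 = 50
  5x1 + 4x2 + s2 = 77
  2x1 + 2x2 + s3 = 34
  5x1 + x2 + s4 = 60
  x1, x2, s1, s2, s3, s4 ≥ 0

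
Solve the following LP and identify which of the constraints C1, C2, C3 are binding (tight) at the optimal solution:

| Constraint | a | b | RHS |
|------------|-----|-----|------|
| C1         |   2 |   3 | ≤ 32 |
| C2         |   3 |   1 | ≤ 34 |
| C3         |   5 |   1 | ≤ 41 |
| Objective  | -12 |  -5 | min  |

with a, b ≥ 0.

At a = 7, b = 6, compute slack b - a·x for each constraint:
  C1: 32 − 32 = 0  (binding)
  C2: 34 − 27 = 7  (slack)
  C3: 41 − 41 = 0  (binding)

Optimal: a = 7, b = 6
Binding: C1, C3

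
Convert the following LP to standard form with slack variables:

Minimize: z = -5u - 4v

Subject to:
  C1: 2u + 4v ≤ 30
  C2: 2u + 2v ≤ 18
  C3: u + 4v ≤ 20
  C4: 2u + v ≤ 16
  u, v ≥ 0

min z = -5u - 4v

s.t.
  2u + 4v + s1 = 30
  2u + 2v + s2 = 18
  u + 4v + s3 = 20
  2u + v + s4 = 16
  u, v, s1, s2, s3, s4 ≥ 0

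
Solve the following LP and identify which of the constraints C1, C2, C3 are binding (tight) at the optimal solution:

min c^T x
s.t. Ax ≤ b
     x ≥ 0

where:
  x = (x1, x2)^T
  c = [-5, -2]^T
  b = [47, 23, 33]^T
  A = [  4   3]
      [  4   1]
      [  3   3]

At x1 = 4, x2 = 7, compute slack b - a·x for each constraint:
  C1: 47 − 37 = 10  (slack)
  C2: 23 − 23 = 0  (binding)
  C3: 33 − 33 = 0  (binding)

Optimal: x1 = 4, x2 = 7
Binding: C2, C3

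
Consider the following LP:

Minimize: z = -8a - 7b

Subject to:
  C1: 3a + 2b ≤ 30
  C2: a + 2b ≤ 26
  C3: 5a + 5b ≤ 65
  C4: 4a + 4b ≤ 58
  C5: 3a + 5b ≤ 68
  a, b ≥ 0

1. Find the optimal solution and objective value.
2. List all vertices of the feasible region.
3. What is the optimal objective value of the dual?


1. a = 4, b = 9, z = -95
2. (0, 0), (10, 0), (4, 9), (0, 13)
3. -95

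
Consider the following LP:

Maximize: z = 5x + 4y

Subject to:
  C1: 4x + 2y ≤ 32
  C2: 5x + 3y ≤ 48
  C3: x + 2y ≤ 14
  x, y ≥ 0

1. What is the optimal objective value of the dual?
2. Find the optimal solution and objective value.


1. 46
2. x = 6, y = 4, z = 46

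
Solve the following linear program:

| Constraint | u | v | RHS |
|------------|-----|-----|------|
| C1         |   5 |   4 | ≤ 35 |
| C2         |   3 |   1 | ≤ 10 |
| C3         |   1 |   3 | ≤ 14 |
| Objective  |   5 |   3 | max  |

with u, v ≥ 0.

Evaluate the objective at each vertex of the feasible region:
  z(0, 0) = 0
  z(3.333, 0) = 16.67
  z(2, 4) = 22  ←
  z(0, 4.667) = 14
The maximum is at u = 2, v = 4.

u = 2, v = 4, z = 22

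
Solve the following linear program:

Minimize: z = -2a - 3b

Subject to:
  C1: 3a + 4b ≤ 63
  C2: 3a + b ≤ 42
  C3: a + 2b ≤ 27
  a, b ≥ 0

Evaluate the objective at each vertex of the feasible region:
  z(0, 0) = 0
  z(14, 0) = -28
  z(11.67, 7) = -44.33
  z(9, 9) = -45  ←
  z(0, 13.5) = -40.5
The minimum is at a = 9, b = 9.

a = 9, b = 9, z = -45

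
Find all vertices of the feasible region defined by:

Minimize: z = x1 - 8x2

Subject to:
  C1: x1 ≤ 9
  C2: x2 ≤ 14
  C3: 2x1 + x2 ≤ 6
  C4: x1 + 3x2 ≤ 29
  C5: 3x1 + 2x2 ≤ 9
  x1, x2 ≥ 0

(0, 0), (3, 0), (0, 4.5)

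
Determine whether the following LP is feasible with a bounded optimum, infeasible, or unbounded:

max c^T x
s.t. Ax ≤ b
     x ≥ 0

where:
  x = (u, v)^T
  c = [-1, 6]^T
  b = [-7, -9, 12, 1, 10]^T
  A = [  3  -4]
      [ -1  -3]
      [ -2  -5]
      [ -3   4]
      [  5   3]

Infeasible (no feasible solution exists)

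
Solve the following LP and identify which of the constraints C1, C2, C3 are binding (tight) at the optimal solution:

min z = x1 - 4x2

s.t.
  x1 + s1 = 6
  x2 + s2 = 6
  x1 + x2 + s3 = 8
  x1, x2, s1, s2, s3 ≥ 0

At x1 = 0, x2 = 6, compute slack b - a·x for each constraint:
  C1: 6 − 0 = 6  (slack)
  C2: 6 − 6 = 0  (binding)
  C3: 8 − 6 = 2  (slack)

Optimal: x1 = 0, x2 = 6
Binding: C2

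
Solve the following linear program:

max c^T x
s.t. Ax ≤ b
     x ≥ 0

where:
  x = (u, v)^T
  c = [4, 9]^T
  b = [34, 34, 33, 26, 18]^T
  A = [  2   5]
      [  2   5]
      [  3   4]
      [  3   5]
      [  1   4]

Evaluate the objective at each vertex of the feasible region:
  z(0, 0) = 0
  z(8.667, 0) = 34.67
  z(2, 4) = 44  ←
  z(0, 4.5) = 40.5
The maximum is at u = 2, v = 4.

u = 2, v = 4, z = 44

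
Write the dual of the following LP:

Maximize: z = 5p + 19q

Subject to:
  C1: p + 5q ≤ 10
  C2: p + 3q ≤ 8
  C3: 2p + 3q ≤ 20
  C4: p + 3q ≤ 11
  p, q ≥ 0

Primal max cᵀx s.t. Ax ≤ b, x ≥ 0  →  Dual min bᵀy s.t. Aᵀy ≥ c, y ≥ 0.

Minimize: z = 10y1 + 8y2 + 20y3 + 11y4

Subject to:
  y1 + y2 + 2y3 + y4 ≥ 5
  5y1 + 3y2 + 3y3 + 3y4 ≥ 19
  y1, y2, y3, y4 ≥ 0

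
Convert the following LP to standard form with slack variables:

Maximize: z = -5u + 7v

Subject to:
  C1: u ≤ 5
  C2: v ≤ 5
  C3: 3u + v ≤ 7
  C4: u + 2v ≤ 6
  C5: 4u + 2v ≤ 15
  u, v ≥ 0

max z = -5u + 7v

s.t.
  u + s1 = 5
  v + s2 = 5
  3u + v + s3 = 7
  u + 2v + s4 = 6
  4u + 2v + s5 = 15
  u, v, s1, s2, s3, s4, s5 ≥ 0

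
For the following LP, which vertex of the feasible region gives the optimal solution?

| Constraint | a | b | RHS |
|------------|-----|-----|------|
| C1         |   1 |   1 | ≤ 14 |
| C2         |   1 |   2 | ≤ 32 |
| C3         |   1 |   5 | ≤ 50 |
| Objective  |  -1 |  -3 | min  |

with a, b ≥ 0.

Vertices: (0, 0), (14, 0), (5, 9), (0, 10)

Evaluate the objective at each vertex of the feasible region:
  z(0, 0) = 0
  z(14, 0) = -14
  z(5, 9) = -32  ←
  z(0, 10) = -30
The minimum is at a = 5, b = 9.

(5, 9)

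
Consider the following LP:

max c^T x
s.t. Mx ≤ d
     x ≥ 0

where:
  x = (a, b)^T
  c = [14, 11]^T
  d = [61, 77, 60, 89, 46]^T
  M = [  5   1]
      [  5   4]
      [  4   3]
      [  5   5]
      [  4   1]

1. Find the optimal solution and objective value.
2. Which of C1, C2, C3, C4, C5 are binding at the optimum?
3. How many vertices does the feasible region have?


1. a = 9, b = 8, z = 214
2. C2, C3
3. 6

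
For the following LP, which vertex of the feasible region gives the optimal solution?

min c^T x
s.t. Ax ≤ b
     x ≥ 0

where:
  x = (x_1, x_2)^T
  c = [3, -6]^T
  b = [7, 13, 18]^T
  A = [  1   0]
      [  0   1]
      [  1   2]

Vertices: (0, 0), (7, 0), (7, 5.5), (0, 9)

Evaluate the objective at each vertex of the feasible region:
  z(0, 0) = 0
  z(7, 0) = 21
  z(7, 5.5) = -12
  z(0, 9) = -54  ←
The minimum is at x_1 = 0, x_2 = 9.

(0, 9)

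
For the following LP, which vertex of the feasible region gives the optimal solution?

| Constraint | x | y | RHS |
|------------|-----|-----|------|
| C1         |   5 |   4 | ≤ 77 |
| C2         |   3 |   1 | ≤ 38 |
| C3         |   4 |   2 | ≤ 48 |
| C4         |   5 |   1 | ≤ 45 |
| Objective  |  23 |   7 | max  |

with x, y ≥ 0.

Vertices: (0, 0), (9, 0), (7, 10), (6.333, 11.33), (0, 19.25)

Evaluate the objective at each vertex of the feasible region:
  z(0, 0) = 0
  z(9, 0) = 207
  z(7, 10) = 231  ←
  z(6.333, 11.33) = 225
  z(0, 19.25) = 134.8
The maximum is at x = 7, y = 10.

(7, 10)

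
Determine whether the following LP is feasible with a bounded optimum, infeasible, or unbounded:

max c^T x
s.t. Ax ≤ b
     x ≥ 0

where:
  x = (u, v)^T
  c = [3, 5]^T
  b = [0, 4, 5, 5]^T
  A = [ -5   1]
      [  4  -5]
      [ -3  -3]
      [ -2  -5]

Unbounded (objective can increase without bound)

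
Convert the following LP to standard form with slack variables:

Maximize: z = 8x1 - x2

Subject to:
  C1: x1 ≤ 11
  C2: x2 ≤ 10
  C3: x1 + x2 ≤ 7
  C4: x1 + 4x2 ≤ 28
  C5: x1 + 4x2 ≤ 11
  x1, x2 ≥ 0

max z = 8x1 - x2

s.t.
  x1 + s1 = 11
  x2 + s2 = 10
  x1 + x2 + s3 = 7
  x1 + 4x2 + s4 = 28
  x1 + 4x2 + s5 = 11
  x1, x2, s1, s2, s3, s4, s5 ≥ 0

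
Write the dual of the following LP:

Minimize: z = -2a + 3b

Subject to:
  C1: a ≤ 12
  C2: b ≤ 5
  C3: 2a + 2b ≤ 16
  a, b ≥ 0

Primal min cᵀx s.t. Ax ≤ b, x ≥ 0  →  Dual max −bᵀy s.t. Aᵀy ≥ −c, y ≥ 0.

Maximize: z = -12y1 - 5y2 - 16y3

Subject to:
  y1 + 2y3 ≥ 2
  y2 + 2y3 ≥ -3
  y1, y2, y3 ≥ 0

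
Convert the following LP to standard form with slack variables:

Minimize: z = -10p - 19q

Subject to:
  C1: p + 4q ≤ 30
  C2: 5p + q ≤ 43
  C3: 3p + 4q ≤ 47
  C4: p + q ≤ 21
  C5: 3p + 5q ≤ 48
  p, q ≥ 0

min z = -10p - 19q

s.t.
  p + 4q + s1 = 30
  5p + q + s2 = 43
  3p + 4q + s3 = 47
  p + q + s4 = 21
  3p + 5q + s5 = 48
  p, q, s1, s2, s3, s4, s5 ≥ 0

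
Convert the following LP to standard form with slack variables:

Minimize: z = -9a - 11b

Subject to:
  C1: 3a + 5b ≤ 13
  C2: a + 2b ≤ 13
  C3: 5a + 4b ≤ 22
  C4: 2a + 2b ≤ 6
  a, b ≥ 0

min z = -9a - 11b

s.t.
  3a + 5b + s1 = 13
  a + 2b + s2 = 13
  5a + 4b + s3 = 22
  2a + 2b + s4 = 6
  a, b, s1, s2, s3, s4 ≥ 0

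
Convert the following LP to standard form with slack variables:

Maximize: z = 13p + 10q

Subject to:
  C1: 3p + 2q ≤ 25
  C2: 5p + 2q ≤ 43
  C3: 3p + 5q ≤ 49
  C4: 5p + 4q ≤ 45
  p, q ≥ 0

max z = 13p + 10q

s.t.
  3p + 2q + s1 = 25
  5p + 2q + s2 = 43
  3p + 5q + s3 = 49
  5p + 4q + s4 = 45
  p, q, s1, s2, s3, s4 ≥ 0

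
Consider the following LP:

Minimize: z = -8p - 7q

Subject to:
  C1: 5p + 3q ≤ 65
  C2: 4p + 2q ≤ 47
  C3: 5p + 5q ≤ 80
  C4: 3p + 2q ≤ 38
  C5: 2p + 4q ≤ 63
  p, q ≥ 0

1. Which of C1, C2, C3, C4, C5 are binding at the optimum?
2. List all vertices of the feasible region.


1. C3, C4
2. (0, 0), (11.75, 0), (9, 5.5), (6, 10), (0.5, 15.5), (0, 15.75)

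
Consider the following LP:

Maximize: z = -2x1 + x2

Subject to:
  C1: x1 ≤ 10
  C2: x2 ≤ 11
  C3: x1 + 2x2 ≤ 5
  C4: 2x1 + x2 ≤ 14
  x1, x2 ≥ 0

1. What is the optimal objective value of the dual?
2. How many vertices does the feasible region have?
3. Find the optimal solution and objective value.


1. 2.5
2. 3
3. x1 = 0, x2 = 2.5, z = 2.5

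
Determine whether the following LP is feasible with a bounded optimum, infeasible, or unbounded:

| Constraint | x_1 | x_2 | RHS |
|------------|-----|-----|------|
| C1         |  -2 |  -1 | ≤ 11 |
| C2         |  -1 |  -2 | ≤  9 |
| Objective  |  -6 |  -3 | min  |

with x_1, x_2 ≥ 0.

Unbounded (objective can decrease without bound)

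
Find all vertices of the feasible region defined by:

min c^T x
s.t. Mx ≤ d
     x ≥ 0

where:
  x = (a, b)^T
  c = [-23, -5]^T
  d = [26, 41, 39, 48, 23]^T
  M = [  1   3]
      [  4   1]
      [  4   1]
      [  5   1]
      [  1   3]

(0, 0), (9.6, 0), (9, 3), (8.545, 4.818), (0, 7.667)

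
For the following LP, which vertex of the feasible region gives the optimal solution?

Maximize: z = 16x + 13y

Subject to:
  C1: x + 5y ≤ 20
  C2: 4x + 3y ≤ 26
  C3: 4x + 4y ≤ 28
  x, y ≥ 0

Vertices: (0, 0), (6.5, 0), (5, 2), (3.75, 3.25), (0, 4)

Evaluate the objective at each vertex of the feasible region:
  z(0, 0) = 0
  z(6.5, 0) = 104
  z(5, 2) = 106  ←
  z(3.75, 3.25) = 102.2
  z(0, 4) = 52
The maximum is at x = 5, y = 2.

(5, 2)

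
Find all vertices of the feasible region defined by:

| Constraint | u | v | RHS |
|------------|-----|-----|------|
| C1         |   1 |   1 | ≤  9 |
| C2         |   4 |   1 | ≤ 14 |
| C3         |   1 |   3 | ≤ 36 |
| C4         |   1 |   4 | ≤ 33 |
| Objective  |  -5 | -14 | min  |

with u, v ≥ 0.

(0, 0), (3.5, 0), (1.667, 7.333), (1, 8), (0, 8.25)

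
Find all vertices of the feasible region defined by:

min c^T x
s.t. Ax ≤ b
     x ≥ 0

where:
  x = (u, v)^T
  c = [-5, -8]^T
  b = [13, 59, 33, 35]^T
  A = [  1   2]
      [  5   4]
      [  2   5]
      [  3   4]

(0, 0), (11.67, 0), (9, 2), (0, 6.5)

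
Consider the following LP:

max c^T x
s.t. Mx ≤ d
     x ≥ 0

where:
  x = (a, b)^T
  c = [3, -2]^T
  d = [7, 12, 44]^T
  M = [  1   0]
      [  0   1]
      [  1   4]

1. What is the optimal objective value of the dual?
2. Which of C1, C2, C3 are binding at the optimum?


1. 21
2. C1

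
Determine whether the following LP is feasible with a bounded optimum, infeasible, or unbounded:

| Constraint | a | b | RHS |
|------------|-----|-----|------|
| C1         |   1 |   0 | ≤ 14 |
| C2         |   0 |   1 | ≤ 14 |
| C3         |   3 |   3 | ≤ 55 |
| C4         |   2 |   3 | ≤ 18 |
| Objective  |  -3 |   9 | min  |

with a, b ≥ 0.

Feasible with a bounded optimal solution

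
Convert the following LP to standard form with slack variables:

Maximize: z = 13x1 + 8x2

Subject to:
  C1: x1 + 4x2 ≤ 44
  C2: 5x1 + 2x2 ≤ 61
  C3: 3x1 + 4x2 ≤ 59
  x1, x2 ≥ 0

max z = 13x1 + 8x2

s.t.
  x1 + 4x2 + s1 = 44
  5x1 + 2x2 + s2 = 61
  3x1 + 4x2 + s3 = 59
  x1, x2, s1, s2, s3 ≥ 0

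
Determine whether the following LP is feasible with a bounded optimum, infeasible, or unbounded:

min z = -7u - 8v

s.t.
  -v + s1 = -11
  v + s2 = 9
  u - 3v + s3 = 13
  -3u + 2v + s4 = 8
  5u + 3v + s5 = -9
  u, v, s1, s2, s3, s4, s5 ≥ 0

Infeasible (no feasible solution exists)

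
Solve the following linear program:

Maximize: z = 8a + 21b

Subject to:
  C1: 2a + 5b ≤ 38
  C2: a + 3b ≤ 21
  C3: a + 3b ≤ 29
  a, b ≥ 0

Evaluate the objective at each vertex of the feasible region:
  z(0, 0) = 0
  z(19, 0) = 152
  z(9, 4) = 156  ←
  z(0, 7) = 147
The maximum is at a = 9, b = 4.

a = 9, b = 4, z = 156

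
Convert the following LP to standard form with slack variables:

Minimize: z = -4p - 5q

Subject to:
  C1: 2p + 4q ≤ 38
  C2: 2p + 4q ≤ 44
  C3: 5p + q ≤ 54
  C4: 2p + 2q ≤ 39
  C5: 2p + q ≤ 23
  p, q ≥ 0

min z = -4p - 5q

s.t.
  2p + 4q + s1 = 38
  2p + 4q + s2 = 44
  5p + q + s3 = 54
  2p + 2q + s4 = 39
  2p + q + s5 = 23
  p, q, s1, s2, s3, s4, s5 ≥ 0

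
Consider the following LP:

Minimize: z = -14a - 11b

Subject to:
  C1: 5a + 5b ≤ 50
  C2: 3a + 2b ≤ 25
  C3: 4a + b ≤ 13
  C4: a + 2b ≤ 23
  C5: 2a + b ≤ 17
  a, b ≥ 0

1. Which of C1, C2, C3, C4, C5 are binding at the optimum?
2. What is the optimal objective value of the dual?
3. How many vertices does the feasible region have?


1. C1, C3
2. -113
3. 4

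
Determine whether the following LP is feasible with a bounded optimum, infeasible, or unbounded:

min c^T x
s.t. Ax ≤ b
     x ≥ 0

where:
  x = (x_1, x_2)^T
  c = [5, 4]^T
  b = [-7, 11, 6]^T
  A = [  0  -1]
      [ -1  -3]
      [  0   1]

Infeasible (no feasible solution exists)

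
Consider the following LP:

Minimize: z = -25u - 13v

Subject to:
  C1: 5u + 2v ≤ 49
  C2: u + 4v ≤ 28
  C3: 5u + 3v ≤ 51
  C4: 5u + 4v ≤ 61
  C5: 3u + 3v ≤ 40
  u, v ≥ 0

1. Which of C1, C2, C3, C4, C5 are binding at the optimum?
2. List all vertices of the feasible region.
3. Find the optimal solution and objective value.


1. C1, C3
2. (0, 0), (9.8, 0), (9, 2), (7.059, 5.235), (0, 7)
3. u = 9, v = 2, z = -251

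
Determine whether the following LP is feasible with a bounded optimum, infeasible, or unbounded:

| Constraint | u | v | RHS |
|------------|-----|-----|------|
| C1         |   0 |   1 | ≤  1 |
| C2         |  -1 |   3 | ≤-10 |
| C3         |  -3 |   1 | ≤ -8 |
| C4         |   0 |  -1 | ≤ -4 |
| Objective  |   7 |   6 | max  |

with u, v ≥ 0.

Infeasible (no feasible solution exists)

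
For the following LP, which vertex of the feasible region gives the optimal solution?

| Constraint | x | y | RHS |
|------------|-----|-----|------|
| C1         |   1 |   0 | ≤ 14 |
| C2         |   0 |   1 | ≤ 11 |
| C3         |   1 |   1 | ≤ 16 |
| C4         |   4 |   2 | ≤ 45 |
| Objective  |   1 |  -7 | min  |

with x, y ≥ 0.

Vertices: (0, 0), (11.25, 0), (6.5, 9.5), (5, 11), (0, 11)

Evaluate the objective at each vertex of the feasible region:
  z(0, 0) = 0
  z(11.25, 0) = 11.25
  z(6.5, 9.5) = -60
  z(5, 11) = -72
  z(0, 11) = -77  ←
The minimum is at x = 0, y = 11.

(0, 11)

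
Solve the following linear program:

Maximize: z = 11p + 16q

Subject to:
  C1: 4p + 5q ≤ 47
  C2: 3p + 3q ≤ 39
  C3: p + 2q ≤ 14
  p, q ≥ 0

Evaluate the objective at each vertex of the feasible region:
  z(0, 0) = 0
  z(11.75, 0) = 129.2
  z(8, 3) = 136  ←
  z(0, 7) = 112
The maximum is at p = 8, q = 3.

p = 8, q = 3, z = 136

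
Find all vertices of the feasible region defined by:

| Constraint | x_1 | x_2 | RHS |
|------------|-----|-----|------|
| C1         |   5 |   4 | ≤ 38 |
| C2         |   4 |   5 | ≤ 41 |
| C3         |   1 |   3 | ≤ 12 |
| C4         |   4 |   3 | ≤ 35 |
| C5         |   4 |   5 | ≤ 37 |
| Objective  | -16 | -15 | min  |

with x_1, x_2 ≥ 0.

(0, 0), (7.6, 0), (6, 2), (0, 4)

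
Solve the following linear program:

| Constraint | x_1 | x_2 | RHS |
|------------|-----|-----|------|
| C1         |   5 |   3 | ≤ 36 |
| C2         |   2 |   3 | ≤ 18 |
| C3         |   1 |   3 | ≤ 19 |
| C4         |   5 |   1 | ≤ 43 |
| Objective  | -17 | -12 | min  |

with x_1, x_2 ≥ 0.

Evaluate the objective at each vertex of the feasible region:
  z(0, 0) = 0
  z(7.2, 0) = -122.4
  z(6, 2) = -126  ←
  z(0, 6) = -72
The minimum is at x_1 = 6, x_2 = 2.

x_1 = 6, x_2 = 2, z = -126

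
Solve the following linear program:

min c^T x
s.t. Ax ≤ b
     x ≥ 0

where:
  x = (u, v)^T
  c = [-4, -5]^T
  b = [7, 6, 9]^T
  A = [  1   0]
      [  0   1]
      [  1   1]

Evaluate the objective at each vertex of the feasible region:
  z(0, 0) = 0
  z(7, 0) = -28
  z(7, 2) = -38
  z(3, 6) = -42  ←
  z(0, 6) = -30
The minimum is at u = 3, v = 6.

u = 3, v = 6, z = -42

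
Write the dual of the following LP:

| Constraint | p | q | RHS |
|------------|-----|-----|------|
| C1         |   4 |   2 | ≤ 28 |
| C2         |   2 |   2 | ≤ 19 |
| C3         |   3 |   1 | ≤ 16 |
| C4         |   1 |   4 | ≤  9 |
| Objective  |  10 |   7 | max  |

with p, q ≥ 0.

Primal max cᵀx s.t. Ax ≤ b, x ≥ 0  →  Dual min bᵀy s.t. Aᵀy ≥ c, y ≥ 0.

Minimize: z = 28y1 + 19y2 + 16y3 + 9y4

Subject to:
  4y1 + 2y2 + 3y3 + y4 ≥ 10
  2y1 + 2y2 + y3 + 4y4 ≥ 7
  y1, y2, y3, y4 ≥ 0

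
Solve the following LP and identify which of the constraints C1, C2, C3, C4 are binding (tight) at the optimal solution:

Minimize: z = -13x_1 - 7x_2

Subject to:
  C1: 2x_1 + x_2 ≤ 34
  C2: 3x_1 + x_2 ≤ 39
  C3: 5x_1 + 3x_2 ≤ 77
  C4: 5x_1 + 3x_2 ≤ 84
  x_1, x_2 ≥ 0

At x_1 = 10, x_2 = 9, compute slack b - a·x for each constraint:
  C1: 34 − 29 = 5  (slack)
  C2: 39 − 39 = 0  (binding)
  C3: 77 − 77 = 0  (binding)
  C4: 84 − 77 = 7  (slack)

Optimal: x_1 = 10, x_2 = 9
Binding: C2, C3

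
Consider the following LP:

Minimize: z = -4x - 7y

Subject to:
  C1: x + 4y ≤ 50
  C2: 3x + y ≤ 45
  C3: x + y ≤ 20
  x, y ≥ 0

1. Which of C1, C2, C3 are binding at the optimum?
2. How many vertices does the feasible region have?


1. C1, C3
2. 5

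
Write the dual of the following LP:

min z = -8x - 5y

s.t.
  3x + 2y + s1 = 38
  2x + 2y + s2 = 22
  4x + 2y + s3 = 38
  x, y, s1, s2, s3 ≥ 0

Primal min cᵀx s.t. Ax ≤ b, x ≥ 0  →  Dual max −bᵀy s.t. Aᵀy ≥ −c, y ≥ 0.

Maximize: z = -38y1 - 22y2 - 38y3

Subject to:
  3y1 + 2y2 + 4y3 ≥ 8
  2y1 + 2y2 + 2y3 ≥ 5
  y1, y2, y3 ≥ 0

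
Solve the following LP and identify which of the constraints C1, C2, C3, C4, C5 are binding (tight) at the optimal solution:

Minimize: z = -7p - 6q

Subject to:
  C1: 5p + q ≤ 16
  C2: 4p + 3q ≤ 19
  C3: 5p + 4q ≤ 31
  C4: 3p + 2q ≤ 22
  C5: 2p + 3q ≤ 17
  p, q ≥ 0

At p = 1, q = 5, compute slack b - a·x for each constraint:
  C1: 16 − 10 = 6  (slack)
  C2: 19 − 19 = 0  (binding)
  C3: 31 − 25 = 6  (slack)
  C4: 22 − 13 = 9  (slack)
  C5: 17 − 17 = 0  (binding)

Optimal: p = 1, q = 5
Binding: C2, C5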